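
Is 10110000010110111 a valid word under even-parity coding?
Sum of all bits: 1+0+1+1+0+0+0+0+0+1+0+1+1+0+1+1+1 = 9; 9 mod 2 = 1. Result is 1 → parity error detected.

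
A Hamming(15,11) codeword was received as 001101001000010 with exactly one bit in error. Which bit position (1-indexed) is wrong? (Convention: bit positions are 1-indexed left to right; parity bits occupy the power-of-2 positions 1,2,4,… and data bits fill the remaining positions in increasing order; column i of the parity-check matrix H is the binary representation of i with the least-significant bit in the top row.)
Syndrome s = H · r^T (mod 2), r = 001101001000010:
  s[0] = (101010101010101)·(001101001000010) mod 2 = 0+0+1+0+0+0+0+0+1+0+0+0+0+0+0 mod 2 = 0
  s[1] = (011001100110011)·(001101001000010) mod 2 = 0+0+1+0+0+1+0+0+0+0+0+0+0+1+0 mod 2 = 1
  s[2] = (000111100001111)·(001101001000010) mod 2 = 0+0+0+1+0+1+0+0+0+0+0+0+0+1+0 mod 2 = 1
  s[3] = (000000011111111)·(001101001000010) mod 2 = 0+0+0+0+0+0+0+0+1+0+0+0+0+1+0 mod 2 = 0
Syndrome = 0110
Column i of H is the binary representation of i, so the syndrome is the binary index of the flipped bit.
Read s = 0110 with s[0] as LSB: 0·2^0 + 1·2^1 + 1·2^2 + 0·2^3 = 6.
Error is at bit position 6.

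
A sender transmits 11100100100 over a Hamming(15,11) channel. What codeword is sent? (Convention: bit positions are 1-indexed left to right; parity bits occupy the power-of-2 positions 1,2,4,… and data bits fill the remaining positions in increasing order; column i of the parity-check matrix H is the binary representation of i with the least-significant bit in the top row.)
Codeword c = d · G (mod 2), d = 11100100100:
  c[0] = d·G[:,0] = (11100100100)·(11011010101) mod 2 = 1+1+0+0+0+0+0+0+1+0+0 mod 2 = 1
  c[1] = d·G[:,1] = (11100100100)·(10110110011) mod 2 = 1+0+1+0+0+1+0+0+0+0+0 mod 2 = 1
  c[2] = d·G[:,2] = (11100100100)·(10000000000) mod 2 = 1+0+0+0+0+0+0+0+0+0+0 mod 2 = 1
  c[3] = d·G[:,3] = (11100100100)·(01110001111) mod 2 = 0+1+1+0+0+0+0+0+1+0+0 mod 2 = 1
  c[4] = d·G[:,4] = (11100100100)·(01000000000) mod 2 = 0+1+0+0+0+0+0+0+0+0+0 mod 2 = 1
  c[5] = d·G[:,5] = (11100100100)·(00100000000) mod 2 = 0+0+1+0+0+0+0+0+0+0+0 mod 2 = 1
  c[6] = d·G[:,6] = (11100100100)·(00010000000) mod 2 = 0+0+0+0+0+0+0+0+0+0+0 mod 2 = 0
  c[7] = d·G[:,7] = (11100100100)·(00001111111) mod 2 = 0+0+0+0+0+1+0+0+1+0+0 mod 2 = 0
  c[8] = d·G[:,8] = (11100100100)·(00001000000) mod 2 = 0+0+0+0+0+0+0+0+0+0+0 mod 2 = 0
  c[9] = d·G[:,9] = (11100100100)·(00000100000) mod 2 = 0+0+0+0+0+1+0+0+0+0+0 mod 2 = 1
  c[10] = d·G[:,10] = (11100100100)·(00000010000) mod 2 = 0+0+0+0+0+0+0+0+0+0+0 mod 2 = 0
  c[11] = d·G[:,11] = (11100100100)·(00000001000) mod 2 = 0+0+0+0+0+0+0+0+0+0+0 mod 2 = 0
  c[12] = d·G[:,12] = (11100100100)·(00000000100) mod 2 = 0+0+0+0+0+0+0+0+1+0+0 mod 2 = 1
  c[13] = d·G[:,13] = (11100100100)·(00000000010) mod 2 = 0+0+0+0+0+0+0+0+0+0+0 mod 2 = 0
  c[14] = d·G[:,14] = (11100100100)·(00000000001) mod 2 = 0+0+0+0+0+0+0+0+0+0+0 mod 2 = 0
Codeword = 111111000100100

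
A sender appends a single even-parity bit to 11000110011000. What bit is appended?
Sum of data bits: 1+1+0+0+0+1+1+0+0+1+1+0+0+0 = 6.
6 mod 2 = 0, so parity bit = 0.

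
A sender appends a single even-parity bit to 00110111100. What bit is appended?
Sum of data bits: 0+0+1+1+0+1+1+1+1+0+0 = 6.
6 mod 2 = 0, so parity bit = 0.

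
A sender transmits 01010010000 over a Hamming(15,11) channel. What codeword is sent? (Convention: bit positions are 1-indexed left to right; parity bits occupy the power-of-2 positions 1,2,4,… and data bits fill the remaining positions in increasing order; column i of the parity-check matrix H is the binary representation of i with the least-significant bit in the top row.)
Codeword c = d · G (mod 2), d = 01010010000:
  c[0] = d·G[:,0] = (01010010000)·(11011010101) mod 2 = 0+1+0+1+0+0+1+0+0+0+0 mod 2 = 1
  c[1] = d·G[:,1] = (01010010000)·(10110110011) mod 2 = 0+0+0+1+0+0+1+0+0+0+0 mod 2 = 0
  c[2] = d·G[:,2] = (01010010000)·(10000000000) mod 2 = 0+0+0+0+0+0+0+0+0+0+0 mod 2 = 0
  c[3] = d·G[:,3] = (01010010000)·(01110001111) mod 2 = 0+1+0+1+0+0+0+0+0+0+0 mod 2 = 0
  c[4] = d·G[:,4] = (01010010000)·(01000000000) mod 2 = 0+1+0+0+0+0+0+0+0+0+0 mod 2 = 1
  c[5] = d·G[:,5] = (01010010000)·(00100000000) mod 2 = 0+0+0+0+0+0+0+0+0+0+0 mod 2 = 0
  c[6] = d·G[:,6] = (01010010000)·(00010000000) mod 2 = 0+0+0+1+0+0+0+0+0+0+0 mod 2 = 1
  c[7] = d·G[:,7] = (01010010000)·(00001111111) mod 2 = 0+0+0+0+0+0+1+0+0+0+0 mod 2 = 1
  c[8] = d·G[:,8] = (01010010000)·(00001000000) mod 2 = 0+0+0+0+0+0+0+0+0+0+0 mod 2 = 0
  c[9] = d·G[:,9] = (01010010000)·(00000100000) mod 2 = 0+0+0+0+0+0+0+0+0+0+0 mod 2 = 0
  c[10] = d·G[:,10] = (01010010000)·(00000010000) mod 2 = 0+0+0+0+0+0+1+0+0+0+0 mod 2 = 1
  c[11] = d·G[:,11] = (01010010000)·(00000001000) mod 2 = 0+0+0+0+0+0+0+0+0+0+0 mod 2 = 0
  c[12] = d·G[:,12] = (01010010000)·(00000000100) mod 2 = 0+0+0+0+0+0+0+0+0+0+0 mod 2 = 0
  c[13] = d·G[:,13] = (01010010000)·(00000000010) mod 2 = 0+0+0+0+0+0+0+0+0+0+0 mod 2 = 0
  c[14] = d·G[:,14] = (01010010000)·(00000000001) mod 2 = 0+0+0+0+0+0+0+0+0+0+0 mod 2 = 0
Codeword = 100010110010000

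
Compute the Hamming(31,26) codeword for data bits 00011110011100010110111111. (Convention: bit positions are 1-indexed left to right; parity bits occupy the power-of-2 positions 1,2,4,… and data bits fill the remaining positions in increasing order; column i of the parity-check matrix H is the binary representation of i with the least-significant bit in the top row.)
Codeword c = d · G (mod 2), d = 00011110011100010110111111:
  c[0] = d·G[:,0] = (00011110011100010110111111)·(11011010101101010101010101) mod 2 = 0+0+0+1+1+0+1+0+0+0+1+1+0+0+0+1+0+1+0+0+0+1+0+1+0+1 mod 2 = 0
  c[1] = d·G[:,1] = (00011110011100010110111111)·(10110110011011001100110011) mod 2 = 0+0+0+1+0+1+1+0+0+1+1+0+0+0+0+0+0+1+0+0+1+1+0+0+1+1 mod 2 = 0
  c[2] = d·G[:,2] = (00011110011100010110111111)·(10000000000000000000000000) mod 2 = 0+0+0+0+0+0+0+0+0+0+0+0+0+0+0+0+0+0+0+0+0+0+0+0+0+0 mod 2 = 0
  c[3] = d·G[:,3] = (00011110011100010110111111)·(01110001111000111100001111) mod 2 = 0+0+0+1+0+0+0+0+0+1+1+0+0+0+0+1+0+1+0+0+0+0+1+1+1+1 mod 2 = 1
  c[4] = d·G[:,4] = (00011110011100010110111111)·(01000000000000000000000000) mod 2 = 0+0+0+0+0+0+0+0+0+0+0+0+0+0+0+0+0+0+0+0+0+0+0+0+0+0 mod 2 = 0
  c[5] = d·G[:,5] = (00011110011100010110111111)·(00100000000000000000000000) mod 2 = 0+0+0+0+0+0+0+0+0+0+0+0+0+0+0+0+0+0+0+0+0+0+0+0+0+0 mod 2 = 0
  c[6] = d·G[:,6] = (00011110011100010110111111)·(00010000000000000000000000) mod 2 = 0+0+0+1+0+0+0+0+0+0+0+0+0+0+0+0+0+0+0+0+0+0+0+0+0+0 mod 2 = 1
  c[7] = d·G[:,7] = (00011110011100010110111111)·(00001111111000000011111111) mod 2 = 0+0+0+0+1+1+1+0+0+1+1+0+0+0+0+0+0+0+1+0+1+1+1+1+1+1 mod 2 = 0
  c[8] = d·G[:,8] = (00011110011100010110111111)·(00001000000000000000000000) mod 2 = 0+0+0+0+1+0+0+0+0+0+0+0+0+0+0+0+0+0+0+0+0+0+0+0+0+0 mod 2 = 1
  c[9] = d·G[:,9] = (00011110011100010110111111)·(00000100000000000000000000) mod 2 = 0+0+0+0+0+1+0+0+0+0+0+0+0+0+0+0+0+0+0+0+0+0+0+0+0+0 mod 2 = 1
  c[10] = d·G[:,10] = (00011110011100010110111111)·(00000010000000000000000000) mod 2 = 0+0+0+0+0+0+1+0+0+0+0+0+0+0+0+0+0+0+0+0+0+0+0+0+0+0 mod 2 = 1
  c[11] = d·G[:,11] = (00011110011100010110111111)·(00000001000000000000000000) mod 2 = 0+0+0+0+0+0+0+0+0+0+0+0+0+0+0+0+0+0+0+0+0+0+0+0+0+0 mod 2 = 0
  c[12] = d·G[:,12] = (00011110011100010110111111)·(00000000100000000000000000) mod 2 = 0+0+0+0+0+0+0+0+0+0+0+0+0+0+0+0+0+0+0+0+0+0+0+0+0+0 mod 2 = 0
  c[13] = d·G[:,13] = (00011110011100010110111111)·(00000000010000000000000000) mod 2 = 0+0+0+0+0+0+0+0+0+1+0+0+0+0+0+0+0+0+0+0+0+0+0+0+0+0 mod 2 = 1
  c[14] = d·G[:,14] = (00011110011100010110111111)·(00000000001000000000000000) mod 2 = 0+0+0+0+0+0+0+0+0+0+1+0+0+0+0+0+0+0+0+0+0+0+0+0+0+0 mod 2 = 1
  c[15] = d·G[:,15] = (00011110011100010110111111)·(00000000000111111111111111) mod 2 = 0+0+0+0+0+0+0+0+0+0+0+1+0+0+0+1+0+1+1+0+1+1+1+1+1+1 mod 2 = 0
  c[16] = d·G[:,16] = (00011110011100010110111111)·(00000000000100000000000000) mod 2 = 0+0+0+0+0+0+0+0+0+0+0+1+0+0+0+0+0+0+0+0+0+0+0+0+0+0 mod 2 = 1
  c[17] = d·G[:,17] = (00011110011100010110111111)·(00000000000010000000000000) mod 2 = 0+0+0+0+0+0+0+0+0+0+0+0+0+0+0+0+0+0+0+0+0+0+0+0+0+0 mod 2 = 0
  c[18] = d·G[:,18] = (00011110011100010110111111)·(00000000000001000000000000) mod 2 = 0+0+0+0+0+0+0+0+0+0+0+0+0+0+0+0+0+0+0+0+0+0+0+0+0+0 mod 2 = 0
  c[19] = d·G[:,19] = (00011110011100010110111111)·(00000000000000100000000000) mod 2 = 0+0+0+0+0+0+0+0+0+0+0+0+0+0+0+0+0+0+0+0+0+0+0+0+0+0 mod 2 = 0
  c[20] = d·G[:,20] = (00011110011100010110111111)·(00000000000000010000000000) mod 2 = 0+0+0+0+0+0+0+0+0+0+0+0+0+0+0+1+0+0+0+0+0+0+0+0+0+0 mod 2 = 1
  c[21] = d·G[:,21] = (00011110011100010110111111)·(00000000000000001000000000) mod 2 = 0+0+0+0+0+0+0+0+0+0+0+0+0+0+0+0+0+0+0+0+0+0+0+0+0+0 mod 2 = 0
  c[22] = d·G[:,22] = (00011110011100010110111111)·(00000000000000000100000000) mod 2 = 0+0+0+0+0+0+0+0+0+0+0+0+0+0+0+0+0+1+0+0+0+0+0+0+0+0 mod 2 = 1
  c[23] = d·G[:,23] = (00011110011100010110111111)·(00000000000000000010000000) mod 2 = 0+0+0+0+0+0+0+0+0+0+0+0+0+0+0+0+0+0+1+0+0+0+0+0+0+0 mod 2 = 1
  c[24] = d·G[:,24] = (00011110011100010110111111)·(00000000000000000001000000) mod 2 = 0+0+0+0+0+0+0+0+0+0+0+0+0+0+0+0+0+0+0+0+0+0+0+0+0+0 mod 2 = 0
  c[25] = d·G[:,25] = (00011110011100010110111111)·(00000000000000000000100000) mod 2 = 0+0+0+0+0+0+0+0+0+0+0+0+0+0+0+0+0+0+0+0+1+0+0+0+0+0 mod 2 = 1
  c[26] = d·G[:,26] = (00011110011100010110111111)·(00000000000000000000010000) mod 2 = 0+0+0+0+0+0+0+0+0+0+0+0+0+0+0+0+0+0+0+0+0+1+0+0+0+0 mod 2 = 1
  c[27] = d·G[:,27] = (00011110011100010110111111)·(00000000000000000000001000) mod 2 = 0+0+0+0+0+0+0+0+0+0+0+0+0+0+0+0+0+0+0+0+0+0+1+0+0+0 mod 2 = 1
  c[28] = d·G[:,28] = (00011110011100010110111111)·(00000000000000000000000100) mod 2 = 0+0+0+0+0+0+0+0+0+0+0+0+0+0+0+0+0+0+0+0+0+0+0+1+0+0 mod 2 = 1
  c[29] = d·G[:,29] = (00011110011100010110111111)·(00000000000000000000000010) mod 2 = 0+0+0+0+0+0+0+0+0+0+0+0+0+0+0+0+0+0+0+0+0+0+0+0+1+0 mod 2 = 1
  c[30] = d·G[:,30] = (00011110011100010110111111)·(00000000000000000000000001) mod 2 = 0+0+0+0+0+0+0+0+0+0+0+0+0+0+0+0+0+0+0+0+0+0+0+0+0+1 mod 2 = 1
Codeword = 0001001011100110100010110111111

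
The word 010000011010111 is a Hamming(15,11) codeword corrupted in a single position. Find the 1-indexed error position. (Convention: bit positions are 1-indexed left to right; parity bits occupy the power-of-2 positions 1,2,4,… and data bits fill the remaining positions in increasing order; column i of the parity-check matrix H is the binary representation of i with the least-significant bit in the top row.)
Syndrome s = H · r^T (mod 2), r = 010000011010111:
  s[0] = (101010101010101)·(010000011010111) mod 2 = 0+0+0+0+0+0+0+0+1+0+1+0+1+0+1 mod 2 = 0
  s[1] = (011001100110011)·(010000011010111) mod 2 = 0+1+0+0+0+0+0+0+0+0+1+0+0+1+1 mod 2 = 0
  s[2] = (000111100001111)·(010000011010111) mod 2 = 0+0+0+0+0+0+0+0+0+0+0+0+1+1+1 mod 2 = 1
  s[3] = (000000011111111)·(010000011010111) mod 2 = 0+0+0+0+0+0+0+1+1+0+1+0+1+1+1 mod 2 = 0
Syndrome = 0010
Column i of H is the binary representation of i, so the syndrome is the binary index of the flipped bit.
Read s = 0010 with s[0] as LSB: 0·2^0 + 0·2^1 + 1·2^2 + 0·2^3 = 4.
Error is at bit position 4.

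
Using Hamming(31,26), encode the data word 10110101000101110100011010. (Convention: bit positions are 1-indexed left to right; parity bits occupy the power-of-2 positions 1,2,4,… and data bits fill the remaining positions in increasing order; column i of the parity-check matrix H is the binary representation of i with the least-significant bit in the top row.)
Codeword c = d · G (mod 2), d = 10110101000101110100011010:
  c[0] = d·G[:,0] = (10110101000101110100011010)·(11011010101101010101010101) mod 2 = 1+0+0+1+0+0+0+0+0+0+0+1+0+1+0+1+0+1+0+0+0+1+0+0+0+0 mod 2 = 1
  c[1] = d·G[:,1] = (10110101000101110100011010)·(10110110011011001100110011) mod 2 = 1+0+1+1+0+1+0+0+0+0+0+0+0+1+0+0+0+1+0+0+0+1+0+0+1+0 mod 2 = 0
  c[2] = d·G[:,2] = (10110101000101110100011010)·(10000000000000000000000000) mod 2 = 1+0+0+0+0+0+0+0+0+0+0+0+0+0+0+0+0+0+0+0+0+0+0+0+0+0 mod 2 = 1
  c[3] = d·G[:,3] = (10110101000101110100011010)·(01110001111000111100001111) mod 2 = 0+0+1+1+0+0+0+1+0+0+0+0+0+0+1+1+0+1+0+0+0+0+1+0+1+0 mod 2 = 0
  c[4] = d·G[:,4] = (10110101000101110100011010)·(01000000000000000000000000) mod 2 = 0+0+0+0+0+0+0+0+0+0+0+0+0+0+0+0+0+0+0+0+0+0+0+0+0+0 mod 2 = 0
  c[5] = d·G[:,5] = (10110101000101110100011010)·(00100000000000000000000000) mod 2 = 0+0+1+0+0+0+0+0+0+0+0+0+0+0+0+0+0+0+0+0+0+0+0+0+0+0 mod 2 = 1
  c[6] = d·G[:,6] = (10110101000101110100011010)·(00010000000000000000000000) mod 2 = 0+0+0+1+0+0+0+0+0+0+0+0+0+0+0+0+0+0+0+0+0+0+0+0+0+0 mod 2 = 1
  c[7] = d·G[:,7] = (10110101000101110100011010)·(00001111111000000011111111) mod 2 = 0+0+0+0+0+1+0+1+0+0+0+0+0+0+0+0+0+0+0+0+0+1+1+0+1+0 mod 2 = 1
  c[8] = d·G[:,8] = (10110101000101110100011010)·(00001000000000000000000000) mod 2 = 0+0+0+0+0+0+0+0+0+0+0+0+0+0+0+0+0+0+0+0+0+0+0+0+0+0 mod 2 = 0
  c[9] = d·G[:,9] = (10110101000101110100011010)·(00000100000000000000000000) mod 2 = 0+0+0+0+0+1+0+0+0+0+0+0+0+0+0+0+0+0+0+0+0+0+0+0+0+0 mod 2 = 1
  c[10] = d·G[:,10] = (10110101000101110100011010)·(00000010000000000000000000) mod 2 = 0+0+0+0+0+0+0+0+0+0+0+0+0+0+0+0+0+0+0+0+0+0+0+0+0+0 mod 2 = 0
  c[11] = d·G[:,11] = (10110101000101110100011010)·(00000001000000000000000000) mod 2 = 0+0+0+0+0+0+0+1+0+0+0+0+0+0+0+0+0+0+0+0+0+0+0+0+0+0 mod 2 = 1
  c[12] = d·G[:,12] = (10110101000101110100011010)·(00000000100000000000000000) mod 2 = 0+0+0+0+0+0+0+0+0+0+0+0+0+0+0+0+0+0+0+0+0+0+0+0+0+0 mod 2 = 0
  c[13] = d·G[:,13] = (10110101000101110100011010)·(00000000010000000000000000) mod 2 = 0+0+0+0+0+0+0+0+0+0+0+0+0+0+0+0+0+0+0+0+0+0+0+0+0+0 mod 2 = 0
  c[14] = d·G[:,14] = (10110101000101110100011010)·(00000000001000000000000000) mod 2 = 0+0+0+0+0+0+0+0+0+0+0+0+0+0+0+0+0+0+0+0+0+0+0+0+0+0 mod 2 = 0
  c[15] = d·G[:,15] = (10110101000101110100011010)·(00000000000111111111111111) mod 2 = 0+0+0+0+0+0+0+0+0+0+0+1+0+1+1+1+0+1+0+0+0+1+1+0+1+0 mod 2 = 0
  c[16] = d·G[:,16] = (10110101000101110100011010)·(00000000000100000000000000) mod 2 = 0+0+0+0+0+0+0+0+0+0+0+1+0+0+0+0+0+0+0+0+0+0+0+0+0+0 mod 2 = 1
  c[17] = d·G[:,17] = (10110101000101110100011010)·(00000000000010000000000000) mod 2 = 0+0+0+0+0+0+0+0+0+0+0+0+0+0+0+0+0+0+0+0+0+0+0+0+0+0 mod 2 = 0
  c[18] = d·G[:,18] = (10110101000101110100011010)·(00000000000001000000000000) mod 2 = 0+0+0+0+0+0+0+0+0+0+0+0+0+1+0+0+0+0+0+0+0+0+0+0+0+0 mod 2 = 1
  c[19] = d·G[:,19] = (10110101000101110100011010)·(00000000000000100000000000) mod 2 = 0+0+0+0+0+0+0+0+0+0+0+0+0+0+1+0+0+0+0+0+0+0+0+0+0+0 mod 2 = 1
  c[20] = d·G[:,20] = (10110101000101110100011010)·(00000000000000010000000000) mod 2 = 0+0+0+0+0+0+0+0+0+0+0+0+0+0+0+1+0+0+0+0+0+0+0+0+0+0 mod 2 = 1
  c[21] = d·G[:,21] = (10110101000101110100011010)·(00000000000000001000000000) mod 2 = 0+0+0+0+0+0+0+0+0+0+0+0+0+0+0+0+0+0+0+0+0+0+0+0+0+0 mod 2 = 0
  c[22] = d·G[:,22] = (10110101000101110100011010)·(00000000000000000100000000) mod 2 = 0+0+0+0+0+0+0+0+0+0+0+0+0+0+0+0+0+1+0+0+0+0+0+0+0+0 mod 2 = 1
  c[23] = d·G[:,23] = (10110101000101110100011010)·(00000000000000000010000000) mod 2 = 0+0+0+0+0+0+0+0+0+0+0+0+0+0+0+0+0+0+0+0+0+0+0+0+0+0 mod 2 = 0
  c[24] = d·G[:,24] = (10110101000101110100011010)·(00000000000000000001000000) mod 2 = 0+0+0+0+0+0+0+0+0+0+0+0+0+0+0+0+0+0+0+0+0+0+0+0+0+0 mod 2 = 0
  c[25] = d·G[:,25] = (10110101000101110100011010)·(00000000000000000000100000) mod 2 = 0+0+0+0+0+0+0+0+0+0+0+0+0+0+0+0+0+0+0+0+0+0+0+0+0+0 mod 2 = 0
  c[26] = d·G[:,26] = (10110101000101110100011010)·(00000000000000000000010000) mod 2 = 0+0+0+0+0+0+0+0+0+0+0+0+0+0+0+0+0+0+0+0+0+1+0+0+0+0 mod 2 = 1
  c[27] = d·G[:,27] = (10110101000101110100011010)·(00000000000000000000001000) mod 2 = 0+0+0+0+0+0+0+0+0+0+0+0+0+0+0+0+0+0+0+0+0+0+1+0+0+0 mod 2 = 1
  c[28] = d·G[:,28] = (10110101000101110100011010)·(00000000000000000000000100) mod 2 = 0+0+0+0+0+0+0+0+0+0+0+0+0+0+0+0+0+0+0+0+0+0+0+0+0+0 mod 2 = 0
  c[29] = d·G[:,29] = (10110101000101110100011010)·(00000000000000000000000010) mod 2 = 0+0+0+0+0+0+0+0+0+0+0+0+0+0+0+0+0+0+0+0+0+0+0+0+1+0 mod 2 = 1
  c[30] = d·G[:,30] = (10110101000101110100011010)·(00000000000000000000000001) mod 2 = 0+0+0+0+0+0+0+0+0+0+0+0+0+0+0+0+0+0+0+0+0+0+0+0+0+0 mod 2 = 0
Codeword = 1010011101010000101110100011010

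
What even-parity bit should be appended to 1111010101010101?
Sum of data bits: 1+1+1+1+0+1+0+1+0+1+0+1+0+1+0+1 = 10.
10 mod 2 = 0, so parity bit = 0.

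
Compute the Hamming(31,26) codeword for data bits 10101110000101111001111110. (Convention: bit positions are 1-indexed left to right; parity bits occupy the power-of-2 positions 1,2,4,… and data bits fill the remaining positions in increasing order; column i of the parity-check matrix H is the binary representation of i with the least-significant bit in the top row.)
Codeword c = d · G (mod 2), d = 10101110000101111001111110:
  c[0] = d·G[:,0] = (10101110000101111001111110)·(11011010101101010101010101) mod 2 = 1+0+0+0+1+0+1+0+0+0+0+1+0+1+0+1+0+0+0+1+0+1+0+1+0+0 mod 2 = 1
  c[1] = d·G[:,1] = (10101110000101111001111110)·(10110110011011001100110011) mod 2 = 1+0+1+0+0+1+1+0+0+0+0+0+0+1+0+0+1+0+0+0+1+1+0+0+1+0 mod 2 = 1
  c[2] = d·G[:,2] = (10101110000101111001111110)·(10000000000000000000000000) mod 2 = 1+0+0+0+0+0+0+0+0+0+0+0+0+0+0+0+0+0+0+0+0+0+0+0+0+0 mod 2 = 1
  c[3] = d·G[:,3] = (10101110000101111001111110)·(01110001111000111100001111) mod 2 = 0+0+1+0+0+0+0+0+0+0+0+0+0+0+1+1+1+0+0+0+0+0+1+1+1+0 mod 2 = 1
  c[4] = d·G[:,4] = (10101110000101111001111110)·(01000000000000000000000000) mod 2 = 0+0+0+0+0+0+0+0+0+0+0+0+0+0+0+0+0+0+0+0+0+0+0+0+0+0 mod 2 = 0
  c[5] = d·G[:,5] = (10101110000101111001111110)·(00100000000000000000000000) mod 2 = 0+0+1+0+0+0+0+0+0+0+0+0+0+0+0+0+0+0+0+0+0+0+0+0+0+0 mod 2 = 1
  c[6] = d·G[:,6] = (10101110000101111001111110)·(00010000000000000000000000) mod 2 = 0+0+0+0+0+0+0+0+0+0+0+0+0+0+0+0+0+0+0+0+0+0+0+0+0+0 mod 2 = 0
  c[7] = d·G[:,7] = (10101110000101111001111110)·(00001111111000000011111111) mod 2 = 0+0+0+0+1+1+1+0+0+0+0+0+0+0+0+0+0+0+0+1+1+1+1+1+1+0 mod 2 = 1
  c[8] = d·G[:,8] = (10101110000101111001111110)·(00001000000000000000000000) mod 2 = 0+0+0+0+1+0+0+0+0+0+0+0+0+0+0+0+0+0+0+0+0+0+0+0+0+0 mod 2 = 1
  c[9] = d·G[:,9] = (10101110000101111001111110)·(00000100000000000000000000) mod 2 = 0+0+0+0+0+1+0+0+0+0+0+0+0+0+0+0+0+0+0+0+0+0+0+0+0+0 mod 2 = 1
  c[10] = d·G[:,10] = (10101110000101111001111110)·(00000010000000000000000000) mod 2 = 0+0+0+0+0+0+1+0+0+0+0+0+0+0+0+0+0+0+0+0+0+0+0+0+0+0 mod 2 = 1
  c[11] = d·G[:,11] = (10101110000101111001111110)·(00000001000000000000000000) mod 2 = 0+0+0+0+0+0+0+0+0+0+0+0+0+0+0+0+0+0+0+0+0+0+0+0+0+0 mod 2 = 0
  c[12] = d·G[:,12] = (10101110000101111001111110)·(00000000100000000000000000) mod 2 = 0+0+0+0+0+0+0+0+0+0+0+0+0+0+0+0+0+0+0+0+0+0+0+0+0+0 mod 2 = 0
  c[13] = d·G[:,13] = (10101110000101111001111110)·(00000000010000000000000000) mod 2 = 0+0+0+0+0+0+0+0+0+0+0+0+0+0+0+0+0+0+0+0+0+0+0+0+0+0 mod 2 = 0
  c[14] = d·G[:,14] = (10101110000101111001111110)·(00000000001000000000000000) mod 2 = 0+0+0+0+0+0+0+0+0+0+0+0+0+0+0+0+0+0+0+0+0+0+0+0+0+0 mod 2 = 0
  c[15] = d·G[:,15] = (10101110000101111001111110)·(00000000000111111111111111) mod 2 = 0+0+0+0+0+0+0+0+0+0+0+1+0+1+1+1+1+0+0+1+1+1+1+1+1+0 mod 2 = 1
  c[16] = d·G[:,16] = (10101110000101111001111110)·(00000000000100000000000000) mod 2 = 0+0+0+0+0+0+0+0+0+0+0+1+0+0+0+0+0+0+0+0+0+0+0+0+0+0 mod 2 = 1
  c[17] = d·G[:,17] = (10101110000101111001111110)·(00000000000010000000000000) mod 2 = 0+0+0+0+0+0+0+0+0+0+0+0+0+0+0+0+0+0+0+0+0+0+0+0+0+0 mod 2 = 0
  c[18] = d·G[:,18] = (10101110000101111001111110)·(00000000000001000000000000) mod 2 = 0+0+0+0+0+0+0+0+0+0+0+0+0+1+0+0+0+0+0+0+0+0+0+0+0+0 mod 2 = 1
  c[19] = d·G[:,19] = (10101110000101111001111110)·(00000000000000100000000000) mod 2 = 0+0+0+0+0+0+0+0+0+0+0+0+0+0+1+0+0+0+0+0+0+0+0+0+0+0 mod 2 = 1
  c[20] = d·G[:,20] = (10101110000101111001111110)·(00000000000000010000000000) mod 2 = 0+0+0+0+0+0+0+0+0+0+0+0+0+0+0+1+0+0+0+0+0+0+0+0+0+0 mod 2 = 1
  c[21] = d·G[:,21] = (10101110000101111001111110)·(00000000000000001000000000) mod 2 = 0+0+0+0+0+0+0+0+0+0+0+0+0+0+0+0+1+0+0+0+0+0+0+0+0+0 mod 2 = 1
  c[22] = d·G[:,22] = (10101110000101111001111110)·(00000000000000000100000000) mod 2 = 0+0+0+0+0+0+0+0+0+0+0+0+0+0+0+0+0+0+0+0+0+0+0+0+0+0 mod 2 = 0
  c[23] = d·G[:,23] = (10101110000101111001111110)·(00000000000000000010000000) mod 2 = 0+0+0+0+0+0+0+0+0+0+0+0+0+0+0+0+0+0+0+0+0+0+0+0+0+0 mod 2 = 0
  c[24] = d·G[:,24] = (10101110000101111001111110)·(00000000000000000001000000) mod 2 = 0+0+0+0+0+0+0+0+0+0+0+0+0+0+0+0+0+0+0+1+0+0+0+0+0+0 mod 2 = 1
  c[25] = d·G[:,25] = (10101110000101111001111110)·(00000000000000000000100000) mod 2 = 0+0+0+0+0+0+0+0+0+0+0+0+0+0+0+0+0+0+0+0+1+0+0+0+0+0 mod 2 = 1
  c[26] = d·G[:,26] = (10101110000101111001111110)·(00000000000000000000010000) mod 2 = 0+0+0+0+0+0+0+0+0+0+0+0+0+0+0+0+0+0+0+0+0+1+0+0+0+0 mod 2 = 1
  c[27] = d·G[:,27] = (10101110000101111001111110)·(00000000000000000000001000) mod 2 = 0+0+0+0+0+0+0+0+0+0+0+0+0+0+0+0+0+0+0+0+0+0+1+0+0+0 mod 2 = 1
  c[28] = d·G[:,28] = (10101110000101111001111110)·(00000000000000000000000100) mod 2 = 0+0+0+0+0+0+0+0+0+0+0+0+0+0+0+0+0+0+0+0+0+0+0+1+0+0 mod 2 = 1
  c[29] = d·G[:,29] = (10101110000101111001111110)·(00000000000000000000000010) mod 2 = 0+0+0+0+0+0+0+0+0+0+0+0+0+0+0+0+0+0+0+0+0+0+0+0+1+0 mod 2 = 1
  c[30] = d·G[:,30] = (10101110000101111001111110)·(00000000000000000000000001) mod 2 = 0+0+0+0+0+0+0+0+0+0+0+0+0+0+0+0+0+0+0+0+0+0+0+0+0+0 mod 2 = 0
Codeword = 1111010111100001101111001111110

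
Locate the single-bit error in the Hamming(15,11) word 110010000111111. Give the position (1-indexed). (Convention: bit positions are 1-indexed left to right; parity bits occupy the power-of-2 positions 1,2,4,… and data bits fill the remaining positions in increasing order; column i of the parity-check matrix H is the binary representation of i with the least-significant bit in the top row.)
Syndrome s = H · r^T (mod 2), r = 110010000111111:
  s[0] = (101010101010101)·(110010000111111) mod 2 = 1+0+0+0+1+0+0+0+0+0+1+0+1+0+1 mod 2 = 1
  s[1] = (011001100110011)·(110010000111111) mod 2 = 0+1+0+0+0+0+0+0+0+1+1+0+0+1+1 mod 2 = 1
  s[2] = (000111100001111)·(110010000111111) mod 2 = 0+0+0+0+1+0+0+0+0+0+0+1+1+1+1 mod 2 = 1
  s[3] = (000000011111111)·(110010000111111) mod 2 = 0+0+0+0+0+0+0+0+0+1+1+1+1+1+1 mod 2 = 0
Syndrome = 1110
Column i of H is the binary representation of i, so the syndrome is the binary index of the flipped bit.
Read s = 1110 with s[0] as LSB: 1·2^0 + 1·2^1 + 1·2^2 + 0·2^3 = 7.
Error is at bit position 7.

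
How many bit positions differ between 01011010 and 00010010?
XOR = 01001000, count of 1s = 2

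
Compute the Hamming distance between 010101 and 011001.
XOR = 001100, count of 1s = 2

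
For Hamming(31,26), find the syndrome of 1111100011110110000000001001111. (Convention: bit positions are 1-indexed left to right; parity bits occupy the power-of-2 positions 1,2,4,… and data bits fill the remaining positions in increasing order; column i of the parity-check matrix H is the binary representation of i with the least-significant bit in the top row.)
Syndrome s = H · r^T (mod 2), r = 1111100011110110000000001001111:
  s[0] = (1010101010101010101010101010101)·(1111100011110110000000001001111) mod 2 = 1+0+1+0+1+0+0+0+1+0+1+0+0+0+1+0+0+0+0+0+0+0+0+0+1+0+0+0+1+0+1 mod 2 = 1
  s[1] = (0110011001100110011001100110011)·(1111100011110110000000001001111) mod 2 = 0+1+1+0+0+0+0+0+0+1+1+0+0+1+1+0+0+0+0+0+0+0+0+0+0+0+0+0+0+1+1 mod 2 = 0
  s[2] = (0001111000011110000111100001111)·(1111100011110110000000001001111) mod 2 = 0+0+0+1+1+0+0+0+0+0+0+1+0+1+1+0+0+0+0+0+0+0+0+0+0+0+0+1+1+1+1 mod 2 = 1
  s[3] = (0000000111111110000000011111111)·(1111100011110110000000001001111) mod 2 = 0+0+0+0+0+0+0+0+1+1+1+1+0+1+1+0+0+0+0+0+0+0+0+0+1+0+0+1+1+1+1 mod 2 = 1
  s[4] = (0000000000000001111111111111111)·(1111100011110110000000001001111) mod 2 = 0+0+0+0+0+0+0+0+0+0+0+0+0+0+0+0+0+0+0+0+0+0+0+0+1+0+0+1+1+1+1 mod 2 = 1
Syndrome = 10111
Non-zero syndrome: error at position 29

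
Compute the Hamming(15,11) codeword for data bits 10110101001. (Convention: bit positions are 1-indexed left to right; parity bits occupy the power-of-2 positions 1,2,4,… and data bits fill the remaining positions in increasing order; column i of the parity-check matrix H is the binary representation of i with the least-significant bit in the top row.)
Codeword c = d · G (mod 2), d = 10110101001:
  c[0] = d·G[:,0] = (10110101001)·(11011010101) mod 2 = 1+0+0+1+0+0+0+0+0+0+1 mod 2 = 1
  c[1] = d·G[:,1] = (10110101001)·(10110110011) mod 2 = 1+0+1+1+0+1+0+0+0+0+1 mod 2 = 1
  c[2] = d·G[:,2] = (10110101001)·(10000000000) mod 2 = 1+0+0+0+0+0+0+0+0+0+0 mod 2 = 1
  c[3] = d·G[:,3] = (10110101001)·(01110001111) mod 2 = 0+0+1+1+0+0+0+1+0+0+1 mod 2 = 0
  c[4] = d·G[:,4] = (10110101001)·(01000000000) mod 2 = 0+0+0+0+0+0+0+0+0+0+0 mod 2 = 0
  c[5] = d·G[:,5] = (10110101001)·(00100000000) mod 2 = 0+0+1+0+0+0+0+0+0+0+0 mod 2 = 1
  c[6] = d·G[:,6] = (10110101001)·(00010000000) mod 2 = 0+0+0+1+0+0+0+0+0+0+0 mod 2 = 1
  c[7] = d·G[:,7] = (10110101001)·(00001111111) mod 2 = 0+0+0+0+0+1+0+1+0+0+1 mod 2 = 1
  c[8] = d·G[:,8] = (10110101001)·(00001000000) mod 2 = 0+0+0+0+0+0+0+0+0+0+0 mod 2 = 0
  c[9] = d·G[:,9] = (10110101001)·(00000100000) mod 2 = 0+0+0+0+0+1+0+0+0+0+0 mod 2 = 1
  c[10] = d·G[:,10] = (10110101001)·(00000010000) mod 2 = 0+0+0+0+0+0+0+0+0+0+0 mod 2 = 0
  c[11] = d·G[:,11] = (10110101001)·(00000001000) mod 2 = 0+0+0+0+0+0+0+1+0+0+0 mod 2 = 1
  c[12] = d·G[:,12] = (10110101001)·(00000000100) mod 2 = 0+0+0+0+0+0+0+0+0+0+0 mod 2 = 0
  c[13] = d·G[:,13] = (10110101001)·(00000000010) mod 2 = 0+0+0+0+0+0+0+0+0+0+0 mod 2 = 0
  c[14] = d·G[:,14] = (10110101001)·(00000000001) mod 2 = 0+0+0+0+0+0+0+0+0+0+1 mod 2 = 1
Codeword = 111001110101001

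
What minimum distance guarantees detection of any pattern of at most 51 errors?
Detecting e errors requires d_min ≥ e + 1 = 51 + 1 = 52.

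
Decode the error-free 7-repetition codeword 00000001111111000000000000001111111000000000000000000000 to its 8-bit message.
Split into 7-bit blocks: 0000000 1111111 0000000 0000000 1111111 0000000 0000000 0000000
Data = 01001000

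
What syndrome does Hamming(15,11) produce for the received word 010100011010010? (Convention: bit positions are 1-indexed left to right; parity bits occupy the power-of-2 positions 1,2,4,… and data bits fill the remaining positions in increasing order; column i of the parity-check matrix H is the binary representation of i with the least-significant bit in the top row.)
Syndrome s = H · r^T (mod 2), r = 010100011010010:
  s[0] = (101010101010101)·(010100011010010) mod 2 = 0+0+0+0+0+0+0+0+1+0+1+0+0+0+0 mod 2 = 0
  s[1] = (011001100110011)·(010100011010010) mod 2 = 0+1+0+0+0+0+0+0+0+0+1+0+0+1+0 mod 2 = 1
  s[2] = (000111100001111)·(010100011010010) mod 2 = 0+0+0+1+0+0+0+0+0+0+0+0+0+1+0 mod 2 = 0
  s[3] = (000000011111111)·(010100011010010) mod 2 = 0+0+0+0+0+0+0+1+1+0+1+0+0+1+0 mod 2 = 0
Syndrome = 0100
Non-zero syndrome: error at position 2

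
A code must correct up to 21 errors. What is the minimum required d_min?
Correcting t errors requires d_min ≥ 2t + 1 = 2·21 + 1 = 43.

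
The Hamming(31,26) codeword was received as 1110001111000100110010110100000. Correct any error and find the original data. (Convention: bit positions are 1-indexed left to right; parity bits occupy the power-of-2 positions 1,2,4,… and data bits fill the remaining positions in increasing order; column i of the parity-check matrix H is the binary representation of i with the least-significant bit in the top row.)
Syndrome s = H · r^T (mod 2), r = 1110001111000100110010110100000:
  s[0] = (1010101010101010101010101010101)·(1110001111000100110010110100000) mod 2 = 1+0+1+0+0+0+1+0+1+0+0+0+0+0+0+0+1+0+0+0+1+0+1+0+0+0+0+0+0+0+0 mod 2 = 1
  s[1] = (0110011001100110011001100110011)·(1110001111000100110010110100000) mod 2 = 0+1+1+0+0+0+1+0+0+1+0+0+0+1+0+0+0+1+0+0+0+0+1+0+0+1+0+0+0+0+0 mod 2 = 0
  s[2] = (0001111000011110000111100001111)·(1110001111000100110010110100000) mod 2 = 0+0+0+0+0+0+1+0+0+0+0+0+0+1+0+0+0+0+0+0+1+0+1+0+0+0+0+0+0+0+0 mod 2 = 0
  s[3] = (0000000111111110000000011111111)·(1110001111000100110010110100000) mod 2 = 0+0+0+0+0+0+0+1+1+1+0+0+0+1+0+0+0+0+0+0+0+0+0+1+0+1+0+0+0+0+0 mod 2 = 0
  s[4] = (0000000000000001111111111111111)·(1110001111000100110010110100000) mod 2 = 0+0+0+0+0+0+0+0+0+0+0+0+0+0+0+0+1+1+0+0+1+0+1+1+0+1+0+0+0+0+0 mod 2 = 0
Syndrome = 10000
Column 1 of H equals this syndrome → error at bit 1 (1-indexed).
Flip bit 1: 1110001111000100110010110100000 → 0110001111000100110010110100000
Extract data bits at positions {3,5,6,7,9,10,11,12,13,14,15,17,18,19,20,21,22,23,24,25,26,27,28,29,30,31}: 10011100010110010110100000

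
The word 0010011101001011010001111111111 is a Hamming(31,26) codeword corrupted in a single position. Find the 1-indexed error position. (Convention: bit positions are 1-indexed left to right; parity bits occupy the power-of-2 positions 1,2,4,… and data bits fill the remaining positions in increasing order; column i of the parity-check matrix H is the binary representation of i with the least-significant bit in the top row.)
Syndrome s = H · r^T (mod 2), r = 0010011101001011010001111111111:
  s[0] = (1010101010101010101010101010101)·(0010011101001011010001111111111) mod 2 = 0+0+1+0+0+0+1+0+0+0+0+0+1+0+1+0+0+0+0+0+0+0+1+0+1+0+1+0+1+0+1 mod 2 = 1
  s[1] = (0110011001100110011001100110011)·(0010011101001011010001111111111) mod 2 = 0+0+1+0+0+1+1+0+0+1+0+0+0+0+1+0+0+1+0+0+0+1+1+0+0+1+1+0+0+1+1 mod 2 = 0
  s[2] = (0001111000011110000111100001111)·(0010011101001011010001111111111) mod 2 = 0+0+0+0+0+1+1+0+0+0+0+0+1+0+1+0+0+0+0+0+0+1+1+0+0+0+0+1+1+1+1 mod 2 = 0
  s[3] = (0000000111111110000000011111111)·(0010011101001011010001111111111) mod 2 = 0+0+0+0+0+0+0+1+0+1+0+0+1+0+1+0+0+0+0+0+0+0+0+1+1+1+1+1+1+1+1 mod 2 = 0
  s[4] = (0000000000000001111111111111111)·(0010011101001011010001111111111) mod 2 = 0+0+0+0+0+0+0+0+0+0+0+0+0+0+0+1+0+1+0+0+0+1+1+1+1+1+1+1+1+1+1 mod 2 = 0
Syndrome = 10000
Column i of H is the binary representation of i, so the syndrome is the binary index of the flipped bit.
Read s = 10000 with s[0] as LSB: 1·2^0 + 0·2^1 + 0·2^2 + 0·2^3 + 0·2^4 = 1.
Error is at bit position 1.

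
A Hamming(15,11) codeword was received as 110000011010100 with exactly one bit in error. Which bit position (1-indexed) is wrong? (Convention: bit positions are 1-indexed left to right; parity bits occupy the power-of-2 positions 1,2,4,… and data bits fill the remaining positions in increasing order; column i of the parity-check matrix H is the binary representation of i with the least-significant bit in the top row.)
Syndrome s = H · r^T (mod 2), r = 110000011010100:
  s[0] = (101010101010101)·(110000011010100) mod 2 = 1+0+0+0+0+0+0+0+1+0+1+0+1+0+0 mod 2 = 0
  s[1] = (011001100110011)·(110000011010100) mod 2 = 0+1+0+0+0+0+0+0+0+0+1+0+0+0+0 mod 2 = 0
  s[2] = (000111100001111)·(110000011010100) mod 2 = 0+0+0+0+0+0+0+0+0+0+0+0+1+0+0 mod 2 = 1
  s[3] = (000000011111111)·(110000011010100) mod 2 = 0+0+0+0+0+0+0+1+1+0+1+0+1+0+0 mod 2 = 0
Syndrome = 0010
Column i of H is the binary representation of i, so the syndrome is the binary index of the flipped bit.
Read s = 0010 with s[0] as LSB: 0·2^0 + 0·2^1 + 1·2^2 + 0·2^3 = 4.
Error is at bit position 4.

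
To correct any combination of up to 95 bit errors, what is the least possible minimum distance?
Correcting t errors requires d_min ≥ 2t + 1 = 2·95 + 1 = 191.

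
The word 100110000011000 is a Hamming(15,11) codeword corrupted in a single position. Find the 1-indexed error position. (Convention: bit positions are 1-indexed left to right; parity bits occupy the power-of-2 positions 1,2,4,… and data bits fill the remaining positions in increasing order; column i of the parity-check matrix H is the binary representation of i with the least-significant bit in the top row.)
Syndrome s = H · r^T (mod 2), r = 100110000011000:
  s[0] = (101010101010101)·(100110000011000) mod 2 = 1+0+0+0+1+0+0+0+0+0+1+0+0+0+0 mod 2 = 1
  s[1] = (011001100110011)·(100110000011000) mod 2 = 0+0+0+0+0+0+0+0+0+0+1+0+0+0+0 mod 2 = 1
  s[2] = (000111100001111)·(100110000011000) mod 2 = 0+0+0+1+1+0+0+0+0+0+0+1+0+0+0 mod 2 = 1
  s[3] = (000000011111111)·(100110000011000) mod 2 = 0+0+0+0+0+0+0+0+0+0+1+1+0+0+0 mod 2 = 0
Syndrome = 1110
Column i of H is the binary representation of i, so the syndrome is the binary index of the flipped bit.
Read s = 1110 with s[0] as LSB: 1·2^0 + 1·2^1 + 1·2^2 + 0·2^3 = 7.
Error is at bit position 7.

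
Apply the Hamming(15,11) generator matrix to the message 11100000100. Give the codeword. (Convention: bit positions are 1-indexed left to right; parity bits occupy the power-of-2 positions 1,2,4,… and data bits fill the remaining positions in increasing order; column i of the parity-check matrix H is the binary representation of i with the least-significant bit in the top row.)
Codeword c = d · G (mod 2), d = 11100000100:
  c[0] = d·G[:,0] = (11100000100)·(11011010101) mod 2 = 1+1+0+0+0+0+0+0+1+0+0 mod 2 = 1
  c[1] = d·G[:,1] = (11100000100)·(10110110011) mod 2 = 1+0+1+0+0+0+0+0+0+0+0 mod 2 = 0
  c[2] = d·G[:,2] = (11100000100)·(10000000000) mod 2 = 1+0+0+0+0+0+0+0+0+0+0 mod 2 = 1
  c[3] = d·G[:,3] = (11100000100)·(01110001111) mod 2 = 0+1+1+0+0+0+0+0+1+0+0 mod 2 = 1
  c[4] = d·G[:,4] = (11100000100)·(01000000000) mod 2 = 0+1+0+0+0+0+0+0+0+0+0 mod 2 = 1
  c[5] = d·G[:,5] = (11100000100)·(00100000000) mod 2 = 0+0+1+0+0+0+0+0+0+0+0 mod 2 = 1
  c[6] = d·G[:,6] = (11100000100)·(00010000000) mod 2 = 0+0+0+0+0+0+0+0+0+0+0 mod 2 = 0
  c[7] = d·G[:,7] = (11100000100)·(00001111111) mod 2 = 0+0+0+0+0+0+0+0+1+0+0 mod 2 = 1
  c[8] = d·G[:,8] = (11100000100)·(00001000000) mod 2 = 0+0+0+0+0+0+0+0+0+0+0 mod 2 = 0
  c[9] = d·G[:,9] = (11100000100)·(00000100000) mod 2 = 0+0+0+0+0+0+0+0+0+0+0 mod 2 = 0
  c[10] = d·G[:,10] = (11100000100)·(00000010000) mod 2 = 0+0+0+0+0+0+0+0+0+0+0 mod 2 = 0
  c[11] = d·G[:,11] = (11100000100)·(00000001000) mod 2 = 0+0+0+0+0+0+0+0+0+0+0 mod 2 = 0
  c[12] = d·G[:,12] = (11100000100)·(00000000100) mod 2 = 0+0+0+0+0+0+0+0+1+0+0 mod 2 = 1
  c[13] = d·G[:,13] = (11100000100)·(00000000010) mod 2 = 0+0+0+0+0+0+0+0+0+0+0 mod 2 = 0
  c[14] = d·G[:,14] = (11100000100)·(00000000001) mod 2 = 0+0+0+0+0+0+0+0+0+0+0 mod 2 = 0
Codeword = 101111010000100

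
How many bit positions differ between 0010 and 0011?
XOR = 0001, count of 1s = 1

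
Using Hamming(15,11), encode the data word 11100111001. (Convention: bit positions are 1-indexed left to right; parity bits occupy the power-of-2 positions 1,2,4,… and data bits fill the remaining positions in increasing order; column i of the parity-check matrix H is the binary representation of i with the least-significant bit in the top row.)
Codeword c = d · G (mod 2), d = 11100111001:
  c[0] = d·G[:,0] = (11100111001)·(11011010101) mod 2 = 1+1+0+0+0+0+1+0+0+0+1 mod 2 = 0
  c[1] = d·G[:,1] = (11100111001)·(10110110011) mod 2 = 1+0+1+0+0+1+1+0+0+0+1 mod 2 = 1
  c[2] = d·G[:,2] = (11100111001)·(10000000000) mod 2 = 1+0+0+0+0+0+0+0+0+0+0 mod 2 = 1
  c[3] = d·G[:,3] = (11100111001)·(01110001111) mod 2 = 0+1+1+0+0+0+0+1+0+0+1 mod 2 = 0
  c[4] = d·G[:,4] = (11100111001)·(01000000000) mod 2 = 0+1+0+0+0+0+0+0+0+0+0 mod 2 = 1
  c[5] = d·G[:,5] = (11100111001)·(00100000000) mod 2 = 0+0+1+0+0+0+0+0+0+0+0 mod 2 = 1
  c[6] = d·G[:,6] = (11100111001)·(00010000000) mod 2 = 0+0+0+0+0+0+0+0+0+0+0 mod 2 = 0
  c[7] = d·G[:,7] = (11100111001)·(00001111111) mod 2 = 0+0+0+0+0+1+1+1+0+0+1 mod 2 = 0
  c[8] = d·G[:,8] = (11100111001)·(00001000000) mod 2 = 0+0+0+0+0+0+0+0+0+0+0 mod 2 = 0
  c[9] = d·G[:,9] = (11100111001)·(00000100000) mod 2 = 0+0+0+0+0+1+0+0+0+0+0 mod 2 = 1
  c[10] = d·G[:,10] = (11100111001)·(00000010000) mod 2 = 0+0+0+0+0+0+1+0+0+0+0 mod 2 = 1
  c[11] = d·G[:,11] = (11100111001)·(00000001000) mod 2 = 0+0+0+0+0+0+0+1+0+0+0 mod 2 = 1
  c[12] = d·G[:,12] = (11100111001)·(00000000100) mod 2 = 0+0+0+0+0+0+0+0+0+0+0 mod 2 = 0
  c[13] = d·G[:,13] = (11100111001)·(00000000010) mod 2 = 0+0+0+0+0+0+0+0+0+0+0 mod 2 = 0
  c[14] = d·G[:,14] = (11100111001)·(00000000001) mod 2 = 0+0+0+0+0+0+0+0+0+0+1 mod 2 = 1
Codeword = 011011000111001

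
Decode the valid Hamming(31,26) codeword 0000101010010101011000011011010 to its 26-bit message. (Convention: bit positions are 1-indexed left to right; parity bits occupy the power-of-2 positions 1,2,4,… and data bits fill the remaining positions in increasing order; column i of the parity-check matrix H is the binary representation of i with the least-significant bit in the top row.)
Parity bits occupy power-of-2 positions; data bits are at positions {3,5,6,7,9,10,11,12,13,14,15,17,18,19,20,21,22,23,24,25,26,27,28,29,30,31} (1-indexed).
Extract: c[3]=0 c[5]=1 c[6]=0 c[7]=1 c[9]=1 c[10]=0 c[11]=0 c[12]=1 c[13]=0 c[14]=1 c[15]=0 c[17]=0 c[18]=1 c[19]=1 c[20]=0 c[21]=0 c[22]=0 c[23]=0 c[24]=1 c[25]=1 c[26]=0 c[27]=1 c[28]=1 c[29]=0 c[30]=1 c[31]=0
Data = 01011001010011000011011010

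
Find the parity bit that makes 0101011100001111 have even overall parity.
Sum of data bits: 0+1+0+1+0+1+1+1+0+0+0+0+1+1+1+1 = 9.
9 mod 2 = 1, so parity bit = 1.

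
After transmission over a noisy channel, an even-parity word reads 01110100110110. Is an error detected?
Sum of received bits: 0+1+1+1+0+1+0+0+1+1+0+1+1+0 = 8; 8 mod 2 = 0. Result is 0 → no error detected.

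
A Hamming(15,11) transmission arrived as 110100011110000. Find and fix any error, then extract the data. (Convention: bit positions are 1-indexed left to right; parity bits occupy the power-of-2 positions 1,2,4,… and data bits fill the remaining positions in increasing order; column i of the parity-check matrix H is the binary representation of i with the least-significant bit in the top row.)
Syndrome s = H · r^T (mod 2), r = 110100011110000:
  s[0] = (101010101010101)·(110100011110000) mod 2 = 1+0+0+0+0+0+0+0+1+0+1+0+0+0+0 mod 2 = 1
  s[1] = (011001100110011)·(110100011110000) mod 2 = 0+1+0+0+0+0+0+0+0+1+1+0+0+0+0 mod 2 = 1
  s[2] = (000111100001111)·(110100011110000) mod 2 = 0+0+0+1+0+0+0+0+0+0+0+0+0+0+0 mod 2 = 1
  s[3] = (000000011111111)·(110100011110000) mod 2 = 0+0+0+0+0+0+0+1+1+1+1+0+0+0+0 mod 2 = 0
Syndrome = 1110
Column 7 of H equals this syndrome → error at bit 7 (1-indexed).
Flip bit 7: 110100011110000 → 110100111110000
Extract data bits at positions {3,5,6,7,9,10,11,12,13,14,15}: 00011110000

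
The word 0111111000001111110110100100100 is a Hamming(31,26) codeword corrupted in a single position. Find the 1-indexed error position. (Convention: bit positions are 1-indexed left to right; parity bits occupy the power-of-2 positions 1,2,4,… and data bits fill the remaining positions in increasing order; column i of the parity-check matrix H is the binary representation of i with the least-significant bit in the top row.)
Syndrome s = H · r^T (mod 2), r = 0111111000001111110110100100100:
  s[0] = (1010101010101010101010101010101)·(0111111000001111110110100100100) mod 2 = 0+0+1+0+1+0+1+0+0+0+0+0+1+0+1+0+1+0+0+0+1+0+1+0+0+0+0+0+1+0+0 mod 2 = 1
  s[1] = (0110011001100110011001100110011)·(0111111000001111110110100100100) mod 2 = 0+1+1+0+0+1+1+0+0+0+0+0+0+1+1+0+0+1+0+0+0+0+1+0+0+1+0+0+0+0+0 mod 2 = 1
  s[2] = (0001111000011110000111100001111)·(0111111000001111110110100100100) mod 2 = 0+0+0+1+1+1+1+0+0+0+0+0+1+1+1+0+0+0+0+1+1+0+1+0+0+0+0+0+1+0+0 mod 2 = 1
  s[3] = (0000000111111110000000011111111)·(0111111000001111110110100100100) mod 2 = 0+0+0+0+0+0+0+0+0+0+0+0+1+1+1+0+0+0+0+0+0+0+0+0+0+1+0+0+1+0+0 mod 2 = 1
  s[4] = (0000000000000001111111111111111)·(0111111000001111110110100100100) mod 2 = 0+0+0+0+0+0+0+0+0+0+0+0+0+0+0+1+1+1+0+1+1+0+1+0+0+1+0+0+1+0+0 mod 2 = 0
Syndrome = 11110
Column i of H is the binary representation of i, so the syndrome is the binary index of the flipped bit.
Read s = 11110 with s[0] as LSB: 1·2^0 + 1·2^1 + 1·2^2 + 1·2^3 + 0·2^4 = 15.
Error is at bit position 15.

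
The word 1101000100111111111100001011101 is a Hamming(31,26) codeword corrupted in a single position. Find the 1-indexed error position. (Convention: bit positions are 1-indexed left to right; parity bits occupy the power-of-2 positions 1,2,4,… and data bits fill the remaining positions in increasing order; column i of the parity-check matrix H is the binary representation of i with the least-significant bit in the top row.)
Syndrome s = H · r^T (mod 2), r = 1101000100111111111100001011101:
  s[0] = (1010101010101010101010101010101)·(1101000100111111111100001011101) mod 2 = 1+0+0+0+0+0+0+0+0+0+1+0+1+0+1+0+1+0+1+0+0+0+0+0+1+0+1+0+1+0+1 mod 2 = 0
  s[1] = (0110011001100110011001100110011)·(1101000100111111111100001011101) mod 2 = 0+1+0+0+0+0+0+0+0+0+1+0+0+1+1+0+0+1+1+0+0+0+0+0+0+0+1+0+0+0+1 mod 2 = 0
  s[2] = (0001111000011110000111100001111)·(1101000100111111111100001011101) mod 2 = 0+0+0+1+0+0+0+0+0+0+0+1+1+1+1+0+0+0+0+1+0+0+0+0+0+0+0+1+1+0+1 mod 2 = 1
  s[3] = (0000000111111110000000011111111)·(1101000100111111111100001011101) mod 2 = 0+0+0+0+0+0+0+1+0+0+1+1+1+1+1+0+0+0+0+0+0+0+0+0+1+0+1+1+1+0+1 mod 2 = 1
  s[4] = (0000000000000001111111111111111)·(1101000100111111111100001011101) mod 2 = 0+0+0+0+0+0+0+0+0+0+0+0+0+0+0+1+1+1+1+1+0+0+0+0+1+0+1+1+1+0+1 mod 2 = 0
Syndrome = 00110
Column i of H is the binary representation of i, so the syndrome is the binary index of the flipped bit.
Read s = 00110 with s[0] as LSB: 0·2^0 + 0·2^1 + 1·2^2 + 1·2^3 + 0·2^4 = 12.
Error is at bit position 12.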